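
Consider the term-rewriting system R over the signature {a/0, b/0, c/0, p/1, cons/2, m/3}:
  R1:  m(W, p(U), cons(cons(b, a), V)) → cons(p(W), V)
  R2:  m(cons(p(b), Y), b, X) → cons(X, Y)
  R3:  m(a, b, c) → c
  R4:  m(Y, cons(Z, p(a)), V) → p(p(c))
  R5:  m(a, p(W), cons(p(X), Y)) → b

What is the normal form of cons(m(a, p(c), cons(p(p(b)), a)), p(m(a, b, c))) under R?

1. cons(m(a, p(c), cons(p(p(b)), a)), p(m(a, b, c)))  →  cons(b, p(m(a, b, c)))   [R5 at 1]
2. cons(b, p(m(a, b, c)))  →  cons(b, p(c))   [R3 at 2.1]

cons(b, p(c))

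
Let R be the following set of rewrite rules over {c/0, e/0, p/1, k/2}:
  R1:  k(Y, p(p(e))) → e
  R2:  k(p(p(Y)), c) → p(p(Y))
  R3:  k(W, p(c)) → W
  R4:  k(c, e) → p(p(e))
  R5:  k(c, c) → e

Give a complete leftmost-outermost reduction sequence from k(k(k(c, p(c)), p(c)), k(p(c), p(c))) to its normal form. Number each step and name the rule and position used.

c

1. k(k(k(c, p(c)), p(c)), k(p(c), p(c)))  →  k(k(c, p(c)), k(p(c), p(c)))   [R3 at 1]
2. k(k(c, p(c)), k(p(c), p(c)))  →  k(c, k(p(c), p(c)))   [R3 at 1]
3. k(c, k(p(c), p(c)))  →  k(c, p(c))   [R3 at 2]
4. k(c, p(c))  →  c   [R3 at ε]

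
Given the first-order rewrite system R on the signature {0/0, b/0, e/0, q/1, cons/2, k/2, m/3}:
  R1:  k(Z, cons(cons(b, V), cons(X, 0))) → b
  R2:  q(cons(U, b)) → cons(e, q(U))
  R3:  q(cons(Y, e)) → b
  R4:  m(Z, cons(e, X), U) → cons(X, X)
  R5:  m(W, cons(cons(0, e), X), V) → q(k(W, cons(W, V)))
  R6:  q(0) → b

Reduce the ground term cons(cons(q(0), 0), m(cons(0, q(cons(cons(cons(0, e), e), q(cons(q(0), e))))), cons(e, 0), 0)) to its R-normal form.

cons(cons(b, 0), cons(0, 0))

1. cons(cons(q(0), 0), m(cons(0, q(cons(cons(cons(0, e), e), q(cons(q(0), e))))), cons(e, 0), 0))  →  cons(cons(b, 0), m(cons(0, q(cons(cons(cons(0, e), e), q(cons(q(0), e))))), cons(e, 0), 0))   [R6 at 1.1]
2. cons(cons(b, 0), m(cons(0, q(cons(cons(cons(0, e), e), q(cons(q(0), e))))), cons(e, 0), 0))  →  cons(cons(b, 0), cons(0, 0))   [R4 at 2]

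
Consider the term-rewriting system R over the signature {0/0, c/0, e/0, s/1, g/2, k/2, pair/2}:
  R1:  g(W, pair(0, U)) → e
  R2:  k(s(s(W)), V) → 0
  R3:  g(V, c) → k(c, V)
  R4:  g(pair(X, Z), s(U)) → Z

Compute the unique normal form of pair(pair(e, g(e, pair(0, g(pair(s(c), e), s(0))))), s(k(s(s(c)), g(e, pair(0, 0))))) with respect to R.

1. pair(pair(e, g(e, pair(0, g(pair(s(c), e), s(0))))), s(k(s(s(c)), g(e, pair(0, 0)))))  →  pair(pair(e, e), s(k(s(s(c)), g(e, pair(0, 0)))))   [R1 at 1.2]
2. pair(pair(e, e), s(k(s(s(c)), g(e, pair(0, 0)))))  →  pair(pair(e, e), s(0))   [R2 at 2.1]

pair(pair(e, e), s(0))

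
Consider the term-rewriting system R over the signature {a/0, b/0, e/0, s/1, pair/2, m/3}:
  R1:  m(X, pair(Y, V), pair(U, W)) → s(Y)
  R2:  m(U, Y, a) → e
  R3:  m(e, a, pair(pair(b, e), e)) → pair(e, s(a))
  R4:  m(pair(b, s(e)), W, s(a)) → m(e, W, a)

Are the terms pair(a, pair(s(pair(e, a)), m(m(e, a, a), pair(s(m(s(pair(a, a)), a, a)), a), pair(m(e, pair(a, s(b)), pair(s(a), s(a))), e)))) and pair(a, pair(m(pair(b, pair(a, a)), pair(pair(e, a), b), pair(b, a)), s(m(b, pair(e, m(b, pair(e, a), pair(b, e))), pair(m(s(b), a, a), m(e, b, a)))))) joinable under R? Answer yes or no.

Reduce t₁ = pair(a, pair(s(pair(e, a)), m(m(e, a, a), pair(s(m(s(pair(a, a)), a, a)), a), pair(m(e, pair(a, s(b)), pair(s(a), s(a))), e)))):
1. pair(a, pair(s(pair(e, a)), m(m(e, a, a), pair(s(m(s(pair(a, a)), a, a)), a), pair(m(e, pair(a, s(b)), pair(s(a), s(a))), e))))  →  pair(a, pair(s(pair(e, a)), s(s(m(s(pair(a, a)), a, a)))))   [R1 at 2.2]
2. pair(a, pair(s(pair(e, a)), s(s(m(s(pair(a, a)), a, a)))))  →  pair(a, pair(s(pair(e, a)), s(s(e))))   [R2 at 2.2.1.1]

Reduce t₂ = pair(a, pair(m(pair(b, pair(a, a)), pair(pair(e, a), b), pair(b, a)), s(m(b, pair(e, m(b, pair(e, a), pair(b, e))), pair(m(s(b), a, a), m(e, b, a)))))):
1. pair(a, pair(m(pair(b, pair(a, a)), pair(pair(e, a), b), pair(b, a)), s(m(b, pair(e, m(b, pair(e, a), pair(b, e))), pair(m(s(b), a, a), m(e, b, a))))))  →  pair(a, pair(s(pair(e, a)), s(m(b, pair(e, m(b, pair(e, a), pair(b, e))), pair(m(s(b), a, a), m(e, b, a))))))   [R1 at 2.1]
2. pair(a, pair(s(pair(e, a)), s(m(b, pair(e, m(b, pair(e, a), pair(b, e))), pair(m(s(b), a, a), m(e, b, a))))))  →  pair(a, pair(s(pair(e, a)), s(s(e))))   [R1 at 2.2.1]

yes — NF(t₁) = pair(a, pair(s(pair(e, a)), s(s(e)))), NF(t₂) = pair(a, pair(s(pair(e, a)), s(s(e))))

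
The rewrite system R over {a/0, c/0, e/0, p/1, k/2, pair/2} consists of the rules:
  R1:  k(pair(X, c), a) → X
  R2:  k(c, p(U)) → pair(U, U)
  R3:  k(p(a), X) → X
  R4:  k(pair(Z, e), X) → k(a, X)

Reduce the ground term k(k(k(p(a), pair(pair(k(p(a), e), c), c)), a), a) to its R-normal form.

e

1. k(k(k(p(a), pair(pair(k(p(a), e), c), c)), a), a)  →  k(k(pair(pair(k(p(a), e), c), c), a), a)   [R3 at 1.1]
2. k(k(pair(pair(k(p(a), e), c), c), a), a)  →  k(pair(k(p(a), e), c), a)   [R1 at 1]
3. k(pair(k(p(a), e), c), a)  →  k(p(a), e)   [R1 at ε]
4. k(p(a), e)  →  e   [R3 at ε]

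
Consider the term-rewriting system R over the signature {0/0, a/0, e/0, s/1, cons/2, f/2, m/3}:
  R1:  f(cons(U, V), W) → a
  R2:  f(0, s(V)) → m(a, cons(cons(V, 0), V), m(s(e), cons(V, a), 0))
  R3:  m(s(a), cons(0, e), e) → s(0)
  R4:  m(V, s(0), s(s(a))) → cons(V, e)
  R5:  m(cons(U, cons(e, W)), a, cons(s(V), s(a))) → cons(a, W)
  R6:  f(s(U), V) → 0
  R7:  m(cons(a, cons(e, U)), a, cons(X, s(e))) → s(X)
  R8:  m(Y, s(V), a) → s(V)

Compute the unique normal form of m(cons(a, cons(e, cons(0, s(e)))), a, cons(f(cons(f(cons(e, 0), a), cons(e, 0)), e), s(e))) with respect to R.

s(a)

1. m(cons(a, cons(e, cons(0, s(e)))), a, cons(f(cons(f(cons(e, 0), a), cons(e, 0)), e), s(e)))  →  s(f(cons(f(cons(e, 0), a), cons(e, 0)), e))   [R7 at ε]
2. s(f(cons(f(cons(e, 0), a), cons(e, 0)), e))  →  s(a)   [R1 at 1]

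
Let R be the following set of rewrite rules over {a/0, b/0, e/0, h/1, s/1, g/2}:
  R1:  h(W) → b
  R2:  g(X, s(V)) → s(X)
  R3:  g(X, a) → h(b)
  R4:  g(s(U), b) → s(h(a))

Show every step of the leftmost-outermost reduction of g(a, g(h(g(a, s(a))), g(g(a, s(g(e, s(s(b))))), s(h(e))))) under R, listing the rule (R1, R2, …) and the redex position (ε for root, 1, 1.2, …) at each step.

1. g(a, g(h(g(a, s(a))), g(g(a, s(g(e, s(s(b))))), s(h(e)))))  →  g(a, g(b, g(g(a, s(g(e, s(s(b))))), s(h(e)))))   [R1 at 2.1]
2. g(a, g(b, g(g(a, s(g(e, s(s(b))))), s(h(e)))))  →  g(a, g(b, s(g(a, s(g(e, s(s(b))))))))   [R2 at 2.2]
3. g(a, g(b, s(g(a, s(g(e, s(s(b))))))))  →  g(a, s(b))   [R2 at 2]
4. g(a, s(b))  →  s(a)   [R2 at ε]

s(a)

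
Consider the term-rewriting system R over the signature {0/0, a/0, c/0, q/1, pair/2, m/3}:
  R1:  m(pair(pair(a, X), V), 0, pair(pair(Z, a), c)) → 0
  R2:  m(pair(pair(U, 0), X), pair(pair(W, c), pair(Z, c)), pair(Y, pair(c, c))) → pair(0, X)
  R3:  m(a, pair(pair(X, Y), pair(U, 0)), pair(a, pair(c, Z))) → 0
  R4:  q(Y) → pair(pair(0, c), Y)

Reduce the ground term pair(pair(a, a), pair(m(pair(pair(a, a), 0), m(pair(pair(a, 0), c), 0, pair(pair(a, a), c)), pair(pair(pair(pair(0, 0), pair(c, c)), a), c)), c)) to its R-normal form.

1. pair(pair(a, a), pair(m(pair(pair(a, a), 0), m(pair(pair(a, 0), c), 0, pair(pair(a, a), c)), pair(pair(pair(pair(0, 0), pair(c, c)), a), c)), c))  →  pair(pair(a, a), pair(m(pair(pair(a, a), 0), 0, pair(pair(pair(pair(0, 0), pair(c, c)), a), c)), c))   [R1 at 2.1.2]
2. pair(pair(a, a), pair(m(pair(pair(a, a), 0), 0, pair(pair(pair(pair(0, 0), pair(c, c)), a), c)), c))  →  pair(pair(a, a), pair(0, c))   [R1 at 2.1]

pair(pair(a, a), pair(0, c))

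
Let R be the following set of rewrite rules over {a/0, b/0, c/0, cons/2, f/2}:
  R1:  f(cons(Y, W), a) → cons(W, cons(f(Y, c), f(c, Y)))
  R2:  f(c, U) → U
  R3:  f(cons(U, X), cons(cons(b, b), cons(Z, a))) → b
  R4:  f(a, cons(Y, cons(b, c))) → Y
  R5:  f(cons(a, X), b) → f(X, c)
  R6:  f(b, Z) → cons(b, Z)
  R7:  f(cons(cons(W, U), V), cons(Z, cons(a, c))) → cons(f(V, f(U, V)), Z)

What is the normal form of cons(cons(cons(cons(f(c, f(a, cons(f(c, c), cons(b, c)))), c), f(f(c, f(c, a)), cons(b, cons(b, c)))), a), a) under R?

cons(cons(cons(cons(c, c), b), a), a)

1. cons(cons(cons(cons(f(c, f(a, cons(f(c, c), cons(b, c)))), c), f(f(c, f(c, a)), cons(b, cons(b, c)))), a), a)  →  cons(cons(cons(cons(f(a, cons(f(c, c), cons(b, c))), c), f(f(c, f(c, a)), cons(b, cons(b, c)))), a), a)   [R2 at 1.1.1.1]
2. cons(cons(cons(cons(f(a, cons(f(c, c), cons(b, c))), c), f(f(c, f(c, a)), cons(b, cons(b, c)))), a), a)  →  cons(cons(cons(cons(f(c, c), c), f(f(c, f(c, a)), cons(b, cons(b, c)))), a), a)   [R4 at 1.1.1.1]
3. cons(cons(cons(cons(f(c, c), c), f(f(c, f(c, a)), cons(b, cons(b, c)))), a), a)  →  cons(cons(cons(cons(c, c), f(f(c, f(c, a)), cons(b, cons(b, c)))), a), a)   [R2 at 1.1.1.1]
4. cons(cons(cons(cons(c, c), f(f(c, f(c, a)), cons(b, cons(b, c)))), a), a)  →  cons(cons(cons(cons(c, c), f(f(c, a), cons(b, cons(b, c)))), a), a)   [R2 at 1.1.2.1]
5. cons(cons(cons(cons(c, c), f(f(c, a), cons(b, cons(b, c)))), a), a)  →  cons(cons(cons(cons(c, c), f(a, cons(b, cons(b, c)))), a), a)   [R2 at 1.1.2.1]
6. cons(cons(cons(cons(c, c), f(a, cons(b, cons(b, c)))), a), a)  →  cons(cons(cons(cons(c, c), b), a), a)   [R4 at 1.1.2]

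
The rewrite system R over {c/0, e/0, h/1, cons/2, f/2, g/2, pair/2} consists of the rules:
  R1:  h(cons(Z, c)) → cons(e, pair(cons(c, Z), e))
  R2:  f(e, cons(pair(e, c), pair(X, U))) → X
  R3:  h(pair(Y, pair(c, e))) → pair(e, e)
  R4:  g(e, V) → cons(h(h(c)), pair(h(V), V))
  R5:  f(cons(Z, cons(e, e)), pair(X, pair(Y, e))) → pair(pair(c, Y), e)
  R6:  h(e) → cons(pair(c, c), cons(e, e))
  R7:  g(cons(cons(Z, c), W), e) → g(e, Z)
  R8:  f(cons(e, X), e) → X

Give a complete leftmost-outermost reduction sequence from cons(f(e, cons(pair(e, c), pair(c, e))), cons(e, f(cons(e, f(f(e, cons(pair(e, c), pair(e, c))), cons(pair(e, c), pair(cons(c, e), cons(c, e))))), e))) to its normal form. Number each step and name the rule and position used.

1. cons(f(e, cons(pair(e, c), pair(c, e))), cons(e, f(cons(e, f(f(e, cons(pair(e, c), pair(e, c))), cons(pair(e, c), pair(cons(c, e), cons(c, e))))), e)))  →  cons(c, cons(e, f(cons(e, f(f(e, cons(pair(e, c), pair(e, c))), cons(pair(e, c), pair(cons(c, e), cons(c, e))))), e)))   [R2 at 1]
2. cons(c, cons(e, f(cons(e, f(f(e, cons(pair(e, c), pair(e, c))), cons(pair(e, c), pair(cons(c, e), cons(c, e))))), e)))  →  cons(c, cons(e, f(f(e, cons(pair(e, c), pair(e, c))), cons(pair(e, c), pair(cons(c, e), cons(c, e))))))   [R8 at 2.2]
3. cons(c, cons(e, f(f(e, cons(pair(e, c), pair(e, c))), cons(pair(e, c), pair(cons(c, e), cons(c, e))))))  →  cons(c, cons(e, f(e, cons(pair(e, c), pair(cons(c, e), cons(c, e))))))   [R2 at 2.2.1]
4. cons(c, cons(e, f(e, cons(pair(e, c), pair(cons(c, e), cons(c, e))))))  →  cons(c, cons(e, cons(c, e)))   [R2 at 2.2]

cons(c, cons(e, cons(c, e)))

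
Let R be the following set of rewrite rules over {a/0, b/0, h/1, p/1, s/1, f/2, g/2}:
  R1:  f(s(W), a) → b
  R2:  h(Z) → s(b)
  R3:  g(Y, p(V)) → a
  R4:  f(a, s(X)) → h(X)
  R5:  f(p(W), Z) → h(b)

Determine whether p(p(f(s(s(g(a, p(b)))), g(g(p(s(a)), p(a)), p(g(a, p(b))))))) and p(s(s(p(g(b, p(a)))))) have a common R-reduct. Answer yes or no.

no — NF(t₁) = p(p(b)), NF(t₂) = p(s(s(p(a))))

Reduce t₁ = p(p(f(s(s(g(a, p(b)))), g(g(p(s(a)), p(a)), p(g(a, p(b))))))):
1. p(p(f(s(s(g(a, p(b)))), g(g(p(s(a)), p(a)), p(g(a, p(b)))))))  →  p(p(f(s(s(a)), g(g(p(s(a)), p(a)), p(g(a, p(b)))))))   [R3 at 1.1.1.1.1]
2. p(p(f(s(s(a)), g(g(p(s(a)), p(a)), p(g(a, p(b)))))))  →  p(p(f(s(s(a)), a)))   [R3 at 1.1.2]
3. p(p(f(s(s(a)), a)))  →  p(p(b))   [R1 at 1.1]

Reduce t₂ = p(s(s(p(g(b, p(a)))))):
1. p(s(s(p(g(b, p(a))))))  →  p(s(s(p(a))))   [R3 at 1.1.1.1]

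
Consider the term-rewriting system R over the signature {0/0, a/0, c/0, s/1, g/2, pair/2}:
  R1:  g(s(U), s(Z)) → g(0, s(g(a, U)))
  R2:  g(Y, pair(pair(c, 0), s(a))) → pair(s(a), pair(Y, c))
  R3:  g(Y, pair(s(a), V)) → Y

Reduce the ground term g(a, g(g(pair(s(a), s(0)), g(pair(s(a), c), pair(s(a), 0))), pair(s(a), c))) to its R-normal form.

1. g(a, g(g(pair(s(a), s(0)), g(pair(s(a), c), pair(s(a), 0))), pair(s(a), c)))  →  g(a, g(pair(s(a), s(0)), g(pair(s(a), c), pair(s(a), 0))))   [R3 at 2]
2. g(a, g(pair(s(a), s(0)), g(pair(s(a), c), pair(s(a), 0))))  →  g(a, g(pair(s(a), s(0)), pair(s(a), c)))   [R3 at 2.2]
3. g(a, g(pair(s(a), s(0)), pair(s(a), c)))  →  g(a, pair(s(a), s(0)))   [R3 at 2]
4. g(a, pair(s(a), s(0)))  →  a   [R3 at ε]

a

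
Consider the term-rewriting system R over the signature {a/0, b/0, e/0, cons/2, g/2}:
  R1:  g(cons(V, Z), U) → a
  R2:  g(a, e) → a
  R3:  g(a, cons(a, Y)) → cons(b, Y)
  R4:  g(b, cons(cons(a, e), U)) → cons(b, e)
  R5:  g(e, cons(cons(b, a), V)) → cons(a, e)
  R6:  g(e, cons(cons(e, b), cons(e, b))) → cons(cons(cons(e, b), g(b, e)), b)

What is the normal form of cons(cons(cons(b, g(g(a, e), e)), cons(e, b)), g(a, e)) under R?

cons(cons(cons(b, a), cons(e, b)), a)

1. cons(cons(cons(b, g(g(a, e), e)), cons(e, b)), g(a, e))  →  cons(cons(cons(b, g(a, e)), cons(e, b)), g(a, e))   [R2 at 1.1.2.1]
2. cons(cons(cons(b, g(a, e)), cons(e, b)), g(a, e))  →  cons(cons(cons(b, a), cons(e, b)), g(a, e))   [R2 at 1.1.2]
3. cons(cons(cons(b, a), cons(e, b)), g(a, e))  →  cons(cons(cons(b, a), cons(e, b)), a)   [R2 at 2]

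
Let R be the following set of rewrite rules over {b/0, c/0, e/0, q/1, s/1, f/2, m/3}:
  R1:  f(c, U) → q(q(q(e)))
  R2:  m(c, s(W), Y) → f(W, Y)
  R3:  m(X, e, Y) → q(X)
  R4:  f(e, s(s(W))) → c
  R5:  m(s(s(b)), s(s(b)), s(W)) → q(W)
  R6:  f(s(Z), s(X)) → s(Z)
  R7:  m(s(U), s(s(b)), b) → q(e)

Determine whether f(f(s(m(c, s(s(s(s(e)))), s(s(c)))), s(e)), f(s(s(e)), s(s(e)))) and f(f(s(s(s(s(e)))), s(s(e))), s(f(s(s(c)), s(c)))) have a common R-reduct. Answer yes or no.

yes — NF(t₁) = s(s(s(s(e)))), NF(t₂) = s(s(s(s(e))))

Reduce t₁ = f(f(s(m(c, s(s(s(s(e)))), s(s(c)))), s(e)), f(s(s(e)), s(s(e)))):
1. f(f(s(m(c, s(s(s(s(e)))), s(s(c)))), s(e)), f(s(s(e)), s(s(e))))  →  f(s(m(c, s(s(s(s(e)))), s(s(c)))), f(s(s(e)), s(s(e))))   [R6 at 1]
2. f(s(m(c, s(s(s(s(e)))), s(s(c)))), f(s(s(e)), s(s(e))))  →  f(s(f(s(s(s(e))), s(s(c)))), f(s(s(e)), s(s(e))))   [R2 at 1.1]
3. f(s(f(s(s(s(e))), s(s(c)))), f(s(s(e)), s(s(e))))  →  f(s(s(s(s(e)))), f(s(s(e)), s(s(e))))   [R6 at 1.1]
4. f(s(s(s(s(e)))), f(s(s(e)), s(s(e))))  →  f(s(s(s(s(e)))), s(s(e)))   [R6 at 2]
5. f(s(s(s(s(e)))), s(s(e)))  →  s(s(s(s(e))))   [R6 at ε]

Reduce t₂ = f(f(s(s(s(s(e)))), s(s(e))), s(f(s(s(c)), s(c)))):
1. f(f(s(s(s(s(e)))), s(s(e))), s(f(s(s(c)), s(c))))  →  f(s(s(s(s(e)))), s(f(s(s(c)), s(c))))   [R6 at 1]
2. f(s(s(s(s(e)))), s(f(s(s(c)), s(c))))  →  s(s(s(s(e))))   [R6 at ε]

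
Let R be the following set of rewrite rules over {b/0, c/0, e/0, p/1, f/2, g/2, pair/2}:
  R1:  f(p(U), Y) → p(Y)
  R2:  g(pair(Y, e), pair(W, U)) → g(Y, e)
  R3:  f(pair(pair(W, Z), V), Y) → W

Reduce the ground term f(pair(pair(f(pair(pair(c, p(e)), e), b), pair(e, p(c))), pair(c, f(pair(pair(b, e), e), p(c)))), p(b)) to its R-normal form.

c

1. f(pair(pair(f(pair(pair(c, p(e)), e), b), pair(e, p(c))), pair(c, f(pair(pair(b, e), e), p(c)))), p(b))  →  f(pair(pair(c, p(e)), e), b)   [R3 at ε]
2. f(pair(pair(c, p(e)), e), b)  →  c   [R3 at ε]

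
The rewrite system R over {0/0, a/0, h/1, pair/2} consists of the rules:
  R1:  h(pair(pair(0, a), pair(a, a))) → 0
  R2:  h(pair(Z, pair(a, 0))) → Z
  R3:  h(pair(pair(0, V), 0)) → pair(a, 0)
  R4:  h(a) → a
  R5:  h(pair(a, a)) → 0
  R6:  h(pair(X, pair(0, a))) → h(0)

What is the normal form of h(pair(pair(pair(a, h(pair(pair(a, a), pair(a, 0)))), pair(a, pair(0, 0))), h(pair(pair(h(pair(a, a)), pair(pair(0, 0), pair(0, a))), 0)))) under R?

pair(pair(a, pair(a, a)), pair(a, pair(0, 0)))

1. h(pair(pair(pair(a, h(pair(pair(a, a), pair(a, 0)))), pair(a, pair(0, 0))), h(pair(pair(h(pair(a, a)), pair(pair(0, 0), pair(0, a))), 0))))  →  h(pair(pair(pair(a, pair(a, a)), pair(a, pair(0, 0))), h(pair(pair(h(pair(a, a)), pair(pair(0, 0), pair(0, a))), 0))))   [R2 at 1.1.1.2]
2. h(pair(pair(pair(a, pair(a, a)), pair(a, pair(0, 0))), h(pair(pair(h(pair(a, a)), pair(pair(0, 0), pair(0, a))), 0))))  →  h(pair(pair(pair(a, pair(a, a)), pair(a, pair(0, 0))), h(pair(pair(0, pair(pair(0, 0), pair(0, a))), 0))))   [R5 at 1.2.1.1.1]
3. h(pair(pair(pair(a, pair(a, a)), pair(a, pair(0, 0))), h(pair(pair(0, pair(pair(0, 0), pair(0, a))), 0))))  →  h(pair(pair(pair(a, pair(a, a)), pair(a, pair(0, 0))), pair(a, 0)))   [R3 at 1.2]
4. h(pair(pair(pair(a, pair(a, a)), pair(a, pair(0, 0))), pair(a, 0)))  →  pair(pair(a, pair(a, a)), pair(a, pair(0, 0)))   [R2 at ε]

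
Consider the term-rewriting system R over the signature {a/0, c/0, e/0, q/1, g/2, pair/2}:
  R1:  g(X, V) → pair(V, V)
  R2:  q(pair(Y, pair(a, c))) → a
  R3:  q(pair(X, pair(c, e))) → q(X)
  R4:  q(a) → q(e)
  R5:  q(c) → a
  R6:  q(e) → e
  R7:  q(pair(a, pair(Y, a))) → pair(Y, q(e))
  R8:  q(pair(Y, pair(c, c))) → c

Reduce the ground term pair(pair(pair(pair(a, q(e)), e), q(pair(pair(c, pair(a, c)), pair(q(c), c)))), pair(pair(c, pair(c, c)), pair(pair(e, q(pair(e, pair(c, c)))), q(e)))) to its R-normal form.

pair(pair(pair(pair(a, e), e), a), pair(pair(c, pair(c, c)), pair(pair(e, c), e)))

1. pair(pair(pair(pair(a, q(e)), e), q(pair(pair(c, pair(a, c)), pair(q(c), c)))), pair(pair(c, pair(c, c)), pair(pair(e, q(pair(e, pair(c, c)))), q(e))))  →  pair(pair(pair(pair(a, e), e), q(pair(pair(c, pair(a, c)), pair(q(c), c)))), pair(pair(c, pair(c, c)), pair(pair(e, q(pair(e, pair(c, c)))), q(e))))   [R6 at 1.1.1.2]
2. pair(pair(pair(pair(a, e), e), q(pair(pair(c, pair(a, c)), pair(q(c), c)))), pair(pair(c, pair(c, c)), pair(pair(e, q(pair(e, pair(c, c)))), q(e))))  →  pair(pair(pair(pair(a, e), e), q(pair(pair(c, pair(a, c)), pair(a, c)))), pair(pair(c, pair(c, c)), pair(pair(e, q(pair(e, pair(c, c)))), q(e))))   [R5 at 1.2.1.2.1]
3. pair(pair(pair(pair(a, e), e), q(pair(pair(c, pair(a, c)), pair(a, c)))), pair(pair(c, pair(c, c)), pair(pair(e, q(pair(e, pair(c, c)))), q(e))))  →  pair(pair(pair(pair(a, e), e), a), pair(pair(c, pair(c, c)), pair(pair(e, q(pair(e, pair(c, c)))), q(e))))   [R2 at 1.2]
4. pair(pair(pair(pair(a, e), e), a), pair(pair(c, pair(c, c)), pair(pair(e, q(pair(e, pair(c, c)))), q(e))))  →  pair(pair(pair(pair(a, e), e), a), pair(pair(c, pair(c, c)), pair(pair(e, c), q(e))))   [R8 at 2.2.1.2]
5. pair(pair(pair(pair(a, e), e), a), pair(pair(c, pair(c, c)), pair(pair(e, c), q(e))))  →  pair(pair(pair(pair(a, e), e), a), pair(pair(c, pair(c, c)), pair(pair(e, c), e)))   [R6 at 2.2.2]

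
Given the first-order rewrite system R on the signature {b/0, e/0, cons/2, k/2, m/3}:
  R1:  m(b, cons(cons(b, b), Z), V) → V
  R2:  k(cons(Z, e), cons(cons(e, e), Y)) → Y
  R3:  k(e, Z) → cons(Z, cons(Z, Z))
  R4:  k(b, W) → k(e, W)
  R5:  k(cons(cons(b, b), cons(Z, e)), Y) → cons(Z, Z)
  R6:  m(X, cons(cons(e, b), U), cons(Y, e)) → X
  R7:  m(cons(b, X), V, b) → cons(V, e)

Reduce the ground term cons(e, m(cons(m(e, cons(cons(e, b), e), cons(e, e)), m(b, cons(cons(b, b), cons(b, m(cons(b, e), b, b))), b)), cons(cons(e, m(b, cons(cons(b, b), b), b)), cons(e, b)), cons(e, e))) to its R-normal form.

1. cons(e, m(cons(m(e, cons(cons(e, b), e), cons(e, e)), m(b, cons(cons(b, b), cons(b, m(cons(b, e), b, b))), b)), cons(cons(e, m(b, cons(cons(b, b), b), b)), cons(e, b)), cons(e, e)))  →  cons(e, m(cons(e, m(b, cons(cons(b, b), cons(b, m(cons(b, e), b, b))), b)), cons(cons(e, m(b, cons(cons(b, b), b), b)), cons(e, b)), cons(e, e)))   [R6 at 2.1.1]
2. cons(e, m(cons(e, m(b, cons(cons(b, b), cons(b, m(cons(b, e), b, b))), b)), cons(cons(e, m(b, cons(cons(b, b), b), b)), cons(e, b)), cons(e, e)))  →  cons(e, m(cons(e, b), cons(cons(e, m(b, cons(cons(b, b), b), b)), cons(e, b)), cons(e, e)))   [R1 at 2.1.2]
3. cons(e, m(cons(e, b), cons(cons(e, m(b, cons(cons(b, b), b), b)), cons(e, b)), cons(e, e)))  →  cons(e, m(cons(e, b), cons(cons(e, b), cons(e, b)), cons(e, e)))   [R1 at 2.2.1.2]
4. cons(e, m(cons(e, b), cons(cons(e, b), cons(e, b)), cons(e, e)))  →  cons(e, cons(e, b))   [R6 at 2]

cons(e, cons(e, b))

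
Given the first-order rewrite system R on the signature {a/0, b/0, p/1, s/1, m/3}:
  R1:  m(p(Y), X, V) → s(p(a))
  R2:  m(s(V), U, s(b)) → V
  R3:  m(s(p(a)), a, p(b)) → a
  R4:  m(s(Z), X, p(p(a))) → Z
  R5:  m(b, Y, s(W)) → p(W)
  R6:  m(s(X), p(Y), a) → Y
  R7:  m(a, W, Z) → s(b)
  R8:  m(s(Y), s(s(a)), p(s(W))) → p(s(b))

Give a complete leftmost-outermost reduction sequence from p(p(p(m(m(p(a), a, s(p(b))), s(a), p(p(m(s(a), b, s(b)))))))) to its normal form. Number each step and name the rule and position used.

1. p(p(p(m(m(p(a), a, s(p(b))), s(a), p(p(m(s(a), b, s(b))))))))  →  p(p(p(m(s(p(a)), s(a), p(p(m(s(a), b, s(b))))))))   [R1 at 1.1.1.1]
2. p(p(p(m(s(p(a)), s(a), p(p(m(s(a), b, s(b))))))))  →  p(p(p(m(s(p(a)), s(a), p(p(a))))))   [R2 at 1.1.1.3.1.1]
3. p(p(p(m(s(p(a)), s(a), p(p(a))))))  →  p(p(p(p(a))))   [R4 at 1.1.1]

p(p(p(p(a))))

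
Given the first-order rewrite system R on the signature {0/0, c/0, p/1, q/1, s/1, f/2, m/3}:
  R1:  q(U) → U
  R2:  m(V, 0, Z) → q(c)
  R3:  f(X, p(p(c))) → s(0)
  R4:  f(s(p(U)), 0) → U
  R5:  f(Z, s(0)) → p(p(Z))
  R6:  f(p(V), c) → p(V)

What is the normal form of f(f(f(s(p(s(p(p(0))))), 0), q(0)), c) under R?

1. f(f(f(s(p(s(p(p(0))))), 0), q(0)), c)  →  f(f(s(p(p(0))), q(0)), c)   [R4 at 1.1]
2. f(f(s(p(p(0))), q(0)), c)  →  f(f(s(p(p(0))), 0), c)   [R1 at 1.2]
3. f(f(s(p(p(0))), 0), c)  →  f(p(0), c)   [R4 at 1]
4. f(p(0), c)  →  p(0)   [R6 at ε]

p(0)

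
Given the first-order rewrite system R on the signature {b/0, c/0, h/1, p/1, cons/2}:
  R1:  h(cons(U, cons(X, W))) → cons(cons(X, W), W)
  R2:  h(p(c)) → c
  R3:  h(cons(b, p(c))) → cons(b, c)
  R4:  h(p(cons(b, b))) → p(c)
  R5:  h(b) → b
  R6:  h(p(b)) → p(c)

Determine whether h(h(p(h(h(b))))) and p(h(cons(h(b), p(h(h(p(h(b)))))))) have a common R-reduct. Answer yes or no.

no — NF(t₁) = c, NF(t₂) = p(cons(b, c))

Reduce t₁ = h(h(p(h(h(b))))):
1. h(h(p(h(h(b)))))  →  h(h(p(h(b))))   [R5 at 1.1.1.1]
2. h(h(p(h(b))))  →  h(h(p(b)))   [R5 at 1.1.1]
3. h(h(p(b)))  →  h(p(c))   [R6 at 1]
4. h(p(c))  →  c   [R2 at ε]

Reduce t₂ = p(h(cons(h(b), p(h(h(p(h(b)))))))):
1. p(h(cons(h(b), p(h(h(p(h(b))))))))  →  p(h(cons(b, p(h(h(p(h(b))))))))   [R5 at 1.1.1]
2. p(h(cons(b, p(h(h(p(h(b))))))))  →  p(h(cons(b, p(h(h(p(b)))))))   [R5 at 1.1.2.1.1.1.1]
3. p(h(cons(b, p(h(h(p(b)))))))  →  p(h(cons(b, p(h(p(c))))))   [R6 at 1.1.2.1.1]
4. p(h(cons(b, p(h(p(c))))))  →  p(h(cons(b, p(c))))   [R2 at 1.1.2.1]
5. p(h(cons(b, p(c))))  →  p(cons(b, c))   [R3 at 1]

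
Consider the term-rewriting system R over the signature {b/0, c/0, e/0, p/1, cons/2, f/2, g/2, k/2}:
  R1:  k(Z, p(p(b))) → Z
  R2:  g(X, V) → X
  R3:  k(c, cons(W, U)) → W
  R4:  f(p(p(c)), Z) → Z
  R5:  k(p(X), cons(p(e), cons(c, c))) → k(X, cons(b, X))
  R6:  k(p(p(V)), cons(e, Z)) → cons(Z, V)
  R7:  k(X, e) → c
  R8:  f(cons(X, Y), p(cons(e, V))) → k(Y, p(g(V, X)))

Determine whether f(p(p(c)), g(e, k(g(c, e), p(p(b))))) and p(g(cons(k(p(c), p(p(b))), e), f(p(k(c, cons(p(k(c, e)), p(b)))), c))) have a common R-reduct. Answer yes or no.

no — NF(t₁) = e, NF(t₂) = p(cons(p(c), e))

Reduce t₁ = f(p(p(c)), g(e, k(g(c, e), p(p(b))))):
1. f(p(p(c)), g(e, k(g(c, e), p(p(b)))))  →  g(e, k(g(c, e), p(p(b))))   [R4 at ε]
2. g(e, k(g(c, e), p(p(b))))  →  e   [R2 at ε]

Reduce t₂ = p(g(cons(k(p(c), p(p(b))), e), f(p(k(c, cons(p(k(c, e)), p(b)))), c))):
1. p(g(cons(k(p(c), p(p(b))), e), f(p(k(c, cons(p(k(c, e)), p(b)))), c)))  →  p(cons(k(p(c), p(p(b))), e))   [R2 at 1]
2. p(cons(k(p(c), p(p(b))), e))  →  p(cons(p(c), e))   [R1 at 1.1]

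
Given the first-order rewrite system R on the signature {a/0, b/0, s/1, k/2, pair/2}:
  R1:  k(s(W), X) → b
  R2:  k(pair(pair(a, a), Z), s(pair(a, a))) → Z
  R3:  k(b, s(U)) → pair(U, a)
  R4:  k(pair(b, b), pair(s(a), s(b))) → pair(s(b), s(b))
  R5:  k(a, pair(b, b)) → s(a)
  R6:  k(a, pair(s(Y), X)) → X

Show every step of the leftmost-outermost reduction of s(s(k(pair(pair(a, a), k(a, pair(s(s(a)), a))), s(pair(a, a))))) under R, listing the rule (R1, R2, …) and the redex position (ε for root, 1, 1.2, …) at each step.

s(s(a))

1. s(s(k(pair(pair(a, a), k(a, pair(s(s(a)), a))), s(pair(a, a)))))  →  s(s(k(a, pair(s(s(a)), a))))   [R2 at 1.1]
2. s(s(k(a, pair(s(s(a)), a))))  →  s(s(a))   [R6 at 1.1]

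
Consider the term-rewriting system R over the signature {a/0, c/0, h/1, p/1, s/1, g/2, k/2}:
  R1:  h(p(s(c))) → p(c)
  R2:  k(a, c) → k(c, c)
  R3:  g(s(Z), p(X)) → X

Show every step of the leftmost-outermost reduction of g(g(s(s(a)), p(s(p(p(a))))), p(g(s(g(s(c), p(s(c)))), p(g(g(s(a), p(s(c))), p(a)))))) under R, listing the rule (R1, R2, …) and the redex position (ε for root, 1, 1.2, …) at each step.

a

1. g(g(s(s(a)), p(s(p(p(a))))), p(g(s(g(s(c), p(s(c)))), p(g(g(s(a), p(s(c))), p(a))))))  →  g(s(p(p(a))), p(g(s(g(s(c), p(s(c)))), p(g(g(s(a), p(s(c))), p(a))))))   [R3 at 1]
2. g(s(p(p(a))), p(g(s(g(s(c), p(s(c)))), p(g(g(s(a), p(s(c))), p(a))))))  →  g(s(g(s(c), p(s(c)))), p(g(g(s(a), p(s(c))), p(a))))   [R3 at ε]
3. g(s(g(s(c), p(s(c)))), p(g(g(s(a), p(s(c))), p(a))))  →  g(g(s(a), p(s(c))), p(a))   [R3 at ε]
4. g(g(s(a), p(s(c))), p(a))  →  g(s(c), p(a))   [R3 at 1]
5. g(s(c), p(a))  →  a   [R3 at ε]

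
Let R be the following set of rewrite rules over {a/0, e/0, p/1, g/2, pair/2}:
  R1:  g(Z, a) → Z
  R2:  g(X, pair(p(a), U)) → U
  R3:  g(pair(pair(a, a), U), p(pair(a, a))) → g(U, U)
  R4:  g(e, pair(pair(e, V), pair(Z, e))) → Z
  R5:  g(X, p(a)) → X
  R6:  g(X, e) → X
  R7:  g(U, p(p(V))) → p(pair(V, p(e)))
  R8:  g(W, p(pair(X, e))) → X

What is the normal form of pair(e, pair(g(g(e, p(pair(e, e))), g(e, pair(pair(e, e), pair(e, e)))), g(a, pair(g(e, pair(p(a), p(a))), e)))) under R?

pair(e, pair(e, e))

1. pair(e, pair(g(g(e, p(pair(e, e))), g(e, pair(pair(e, e), pair(e, e)))), g(a, pair(g(e, pair(p(a), p(a))), e))))  →  pair(e, pair(g(e, g(e, pair(pair(e, e), pair(e, e)))), g(a, pair(g(e, pair(p(a), p(a))), e))))   [R8 at 2.1.1]
2. pair(e, pair(g(e, g(e, pair(pair(e, e), pair(e, e)))), g(a, pair(g(e, pair(p(a), p(a))), e))))  →  pair(e, pair(g(e, e), g(a, pair(g(e, pair(p(a), p(a))), e))))   [R4 at 2.1.2]
3. pair(e, pair(g(e, e), g(a, pair(g(e, pair(p(a), p(a))), e))))  →  pair(e, pair(e, g(a, pair(g(e, pair(p(a), p(a))), e))))   [R6 at 2.1]
4. pair(e, pair(e, g(a, pair(g(e, pair(p(a), p(a))), e))))  →  pair(e, pair(e, g(a, pair(p(a), e))))   [R2 at 2.2.2.1]
5. pair(e, pair(e, g(a, pair(p(a), e))))  →  pair(e, pair(e, e))   [R2 at 2.2]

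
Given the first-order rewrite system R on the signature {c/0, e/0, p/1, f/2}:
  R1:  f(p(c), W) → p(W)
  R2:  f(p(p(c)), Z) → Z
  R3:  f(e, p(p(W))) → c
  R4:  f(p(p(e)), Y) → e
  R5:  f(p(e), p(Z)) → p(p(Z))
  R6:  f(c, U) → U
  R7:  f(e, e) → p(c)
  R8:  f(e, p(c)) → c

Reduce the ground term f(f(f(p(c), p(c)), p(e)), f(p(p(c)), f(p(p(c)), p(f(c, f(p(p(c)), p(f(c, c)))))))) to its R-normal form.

1. f(f(f(p(c), p(c)), p(e)), f(p(p(c)), f(p(p(c)), p(f(c, f(p(p(c)), p(f(c, c))))))))  →  f(f(p(p(c)), p(e)), f(p(p(c)), f(p(p(c)), p(f(c, f(p(p(c)), p(f(c, c))))))))   [R1 at 1.1]
2. f(f(p(p(c)), p(e)), f(p(p(c)), f(p(p(c)), p(f(c, f(p(p(c)), p(f(c, c))))))))  →  f(p(e), f(p(p(c)), f(p(p(c)), p(f(c, f(p(p(c)), p(f(c, c))))))))   [R2 at 1]
3. f(p(e), f(p(p(c)), f(p(p(c)), p(f(c, f(p(p(c)), p(f(c, c))))))))  →  f(p(e), f(p(p(c)), p(f(c, f(p(p(c)), p(f(c, c)))))))   [R2 at 2]
4. f(p(e), f(p(p(c)), p(f(c, f(p(p(c)), p(f(c, c)))))))  →  f(p(e), p(f(c, f(p(p(c)), p(f(c, c))))))   [R2 at 2]
5. f(p(e), p(f(c, f(p(p(c)), p(f(c, c))))))  →  p(p(f(c, f(p(p(c)), p(f(c, c))))))   [R5 at ε]
6. p(p(f(c, f(p(p(c)), p(f(c, c))))))  →  p(p(f(p(p(c)), p(f(c, c)))))   [R6 at 1.1]
7. p(p(f(p(p(c)), p(f(c, c)))))  →  p(p(p(f(c, c))))   [R2 at 1.1]
8. p(p(p(f(c, c))))  →  p(p(p(c)))   [R6 at 1.1.1]

p(p(p(c)))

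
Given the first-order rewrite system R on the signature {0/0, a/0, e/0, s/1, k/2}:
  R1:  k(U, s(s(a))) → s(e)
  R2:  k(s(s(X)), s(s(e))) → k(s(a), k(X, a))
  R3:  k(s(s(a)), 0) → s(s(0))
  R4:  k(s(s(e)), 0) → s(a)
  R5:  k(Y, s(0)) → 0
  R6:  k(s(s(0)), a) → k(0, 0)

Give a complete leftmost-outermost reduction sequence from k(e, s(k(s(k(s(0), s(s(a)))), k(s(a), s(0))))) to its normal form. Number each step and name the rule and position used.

s(e)

1. k(e, s(k(s(k(s(0), s(s(a)))), k(s(a), s(0)))))  →  k(e, s(k(s(s(e)), k(s(a), s(0)))))   [R1 at 2.1.1.1]
2. k(e, s(k(s(s(e)), k(s(a), s(0)))))  →  k(e, s(k(s(s(e)), 0)))   [R5 at 2.1.2]
3. k(e, s(k(s(s(e)), 0)))  →  k(e, s(s(a)))   [R4 at 2.1]
4. k(e, s(s(a)))  →  s(e)   [R1 at ε]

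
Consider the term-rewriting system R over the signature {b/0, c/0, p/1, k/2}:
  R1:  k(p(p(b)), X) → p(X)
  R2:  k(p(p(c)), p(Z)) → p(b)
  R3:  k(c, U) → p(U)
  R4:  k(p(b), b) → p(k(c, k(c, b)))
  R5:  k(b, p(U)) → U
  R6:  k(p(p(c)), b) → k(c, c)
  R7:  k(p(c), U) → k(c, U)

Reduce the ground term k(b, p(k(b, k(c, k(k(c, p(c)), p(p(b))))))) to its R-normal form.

p(b)

1. k(b, p(k(b, k(c, k(k(c, p(c)), p(p(b)))))))  →  k(b, k(c, k(k(c, p(c)), p(p(b)))))   [R5 at ε]
2. k(b, k(c, k(k(c, p(c)), p(p(b)))))  →  k(b, p(k(k(c, p(c)), p(p(b)))))   [R3 at 2]
3. k(b, p(k(k(c, p(c)), p(p(b)))))  →  k(k(c, p(c)), p(p(b)))   [R5 at ε]
4. k(k(c, p(c)), p(p(b)))  →  k(p(p(c)), p(p(b)))   [R3 at 1]
5. k(p(p(c)), p(p(b)))  →  p(b)   [R2 at ε]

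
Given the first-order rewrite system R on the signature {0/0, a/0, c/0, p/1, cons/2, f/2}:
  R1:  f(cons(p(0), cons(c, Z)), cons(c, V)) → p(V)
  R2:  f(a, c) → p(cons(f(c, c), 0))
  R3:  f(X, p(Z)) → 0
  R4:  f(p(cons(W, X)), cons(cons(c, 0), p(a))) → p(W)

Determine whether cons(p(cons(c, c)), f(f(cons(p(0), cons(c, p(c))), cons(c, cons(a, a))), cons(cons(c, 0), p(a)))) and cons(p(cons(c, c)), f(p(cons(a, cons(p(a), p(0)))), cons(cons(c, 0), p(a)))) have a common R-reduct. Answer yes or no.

yes — NF(t₁) = cons(p(cons(c, c)), p(a)), NF(t₂) = cons(p(cons(c, c)), p(a))

Reduce t₁ = cons(p(cons(c, c)), f(f(cons(p(0), cons(c, p(c))), cons(c, cons(a, a))), cons(cons(c, 0), p(a)))):
1. cons(p(cons(c, c)), f(f(cons(p(0), cons(c, p(c))), cons(c, cons(a, a))), cons(cons(c, 0), p(a))))  →  cons(p(cons(c, c)), f(p(cons(a, a)), cons(cons(c, 0), p(a))))   [R1 at 2.1]
2. cons(p(cons(c, c)), f(p(cons(a, a)), cons(cons(c, 0), p(a))))  →  cons(p(cons(c, c)), p(a))   [R4 at 2]

Reduce t₂ = cons(p(cons(c, c)), f(p(cons(a, cons(p(a), p(0)))), cons(cons(c, 0), p(a)))):
1. cons(p(cons(c, c)), f(p(cons(a, cons(p(a), p(0)))), cons(cons(c, 0), p(a))))  →  cons(p(cons(c, c)), p(a))   [R4 at 2]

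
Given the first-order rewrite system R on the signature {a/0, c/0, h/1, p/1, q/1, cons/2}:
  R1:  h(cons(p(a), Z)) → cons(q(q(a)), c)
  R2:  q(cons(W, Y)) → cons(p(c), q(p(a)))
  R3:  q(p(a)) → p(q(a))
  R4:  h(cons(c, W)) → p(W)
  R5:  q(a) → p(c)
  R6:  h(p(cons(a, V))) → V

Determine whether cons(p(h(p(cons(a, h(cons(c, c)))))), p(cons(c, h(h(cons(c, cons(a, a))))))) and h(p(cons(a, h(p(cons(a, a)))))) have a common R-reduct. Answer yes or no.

Reduce t₁ = cons(p(h(p(cons(a, h(cons(c, c)))))), p(cons(c, h(h(cons(c, cons(a, a))))))):
1. cons(p(h(p(cons(a, h(cons(c, c)))))), p(cons(c, h(h(cons(c, cons(a, a)))))))  →  cons(p(h(cons(c, c))), p(cons(c, h(h(cons(c, cons(a, a)))))))   [R6 at 1.1]
2. cons(p(h(cons(c, c))), p(cons(c, h(h(cons(c, cons(a, a)))))))  →  cons(p(p(c)), p(cons(c, h(h(cons(c, cons(a, a)))))))   [R4 at 1.1]
3. cons(p(p(c)), p(cons(c, h(h(cons(c, cons(a, a)))))))  →  cons(p(p(c)), p(cons(c, h(p(cons(a, a))))))   [R4 at 2.1.2.1]
4. cons(p(p(c)), p(cons(c, h(p(cons(a, a))))))  →  cons(p(p(c)), p(cons(c, a)))   [R6 at 2.1.2]

Reduce t₂ = h(p(cons(a, h(p(cons(a, a)))))):
1. h(p(cons(a, h(p(cons(a, a))))))  →  h(p(cons(a, a)))   [R6 at ε]
2. h(p(cons(a, a)))  →  a   [R6 at ε]

no — NF(t₁) = cons(p(p(c)), p(cons(c, a))), NF(t₂) = a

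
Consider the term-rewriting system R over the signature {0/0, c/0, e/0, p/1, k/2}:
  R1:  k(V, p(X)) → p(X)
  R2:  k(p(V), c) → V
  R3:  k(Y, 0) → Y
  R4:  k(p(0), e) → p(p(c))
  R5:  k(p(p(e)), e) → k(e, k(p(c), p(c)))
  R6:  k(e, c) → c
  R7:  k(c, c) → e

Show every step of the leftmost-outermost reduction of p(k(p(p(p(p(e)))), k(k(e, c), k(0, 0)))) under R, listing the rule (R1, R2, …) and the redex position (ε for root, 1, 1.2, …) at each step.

p(p(p(p(e))))

1. p(k(p(p(p(p(e)))), k(k(e, c), k(0, 0))))  →  p(k(p(p(p(p(e)))), k(c, k(0, 0))))   [R6 at 1.2.1]
2. p(k(p(p(p(p(e)))), k(c, k(0, 0))))  →  p(k(p(p(p(p(e)))), k(c, 0)))   [R3 at 1.2.2]
3. p(k(p(p(p(p(e)))), k(c, 0)))  →  p(k(p(p(p(p(e)))), c))   [R3 at 1.2]
4. p(k(p(p(p(p(e)))), c))  →  p(p(p(p(e))))   [R2 at 1]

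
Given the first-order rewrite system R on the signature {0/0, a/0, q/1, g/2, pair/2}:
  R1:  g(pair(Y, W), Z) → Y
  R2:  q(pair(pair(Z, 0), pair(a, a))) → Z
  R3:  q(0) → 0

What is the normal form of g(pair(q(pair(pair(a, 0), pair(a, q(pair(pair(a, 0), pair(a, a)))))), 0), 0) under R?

1. g(pair(q(pair(pair(a, 0), pair(a, q(pair(pair(a, 0), pair(a, a)))))), 0), 0)  →  q(pair(pair(a, 0), pair(a, q(pair(pair(a, 0), pair(a, a))))))   [R1 at ε]
2. q(pair(pair(a, 0), pair(a, q(pair(pair(a, 0), pair(a, a))))))  →  q(pair(pair(a, 0), pair(a, a)))   [R2 at 1.2.2]
3. q(pair(pair(a, 0), pair(a, a)))  →  a   [R2 at ε]

a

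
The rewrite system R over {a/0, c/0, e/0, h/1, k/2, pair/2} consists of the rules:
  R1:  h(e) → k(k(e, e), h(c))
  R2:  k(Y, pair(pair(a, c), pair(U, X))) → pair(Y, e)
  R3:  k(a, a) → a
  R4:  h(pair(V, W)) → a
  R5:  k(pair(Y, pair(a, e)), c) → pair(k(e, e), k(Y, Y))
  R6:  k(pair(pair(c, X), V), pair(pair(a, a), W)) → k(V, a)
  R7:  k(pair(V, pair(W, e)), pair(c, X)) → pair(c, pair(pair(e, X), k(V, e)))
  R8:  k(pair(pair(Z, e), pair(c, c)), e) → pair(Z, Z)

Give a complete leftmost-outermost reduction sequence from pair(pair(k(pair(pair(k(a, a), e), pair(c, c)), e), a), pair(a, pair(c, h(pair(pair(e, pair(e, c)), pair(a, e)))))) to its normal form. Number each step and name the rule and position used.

1. pair(pair(k(pair(pair(k(a, a), e), pair(c, c)), e), a), pair(a, pair(c, h(pair(pair(e, pair(e, c)), pair(a, e))))))  →  pair(pair(pair(k(a, a), k(a, a)), a), pair(a, pair(c, h(pair(pair(e, pair(e, c)), pair(a, e))))))   [R8 at 1.1]
2. pair(pair(pair(k(a, a), k(a, a)), a), pair(a, pair(c, h(pair(pair(e, pair(e, c)), pair(a, e))))))  →  pair(pair(pair(a, k(a, a)), a), pair(a, pair(c, h(pair(pair(e, pair(e, c)), pair(a, e))))))   [R3 at 1.1.1]
3. pair(pair(pair(a, k(a, a)), a), pair(a, pair(c, h(pair(pair(e, pair(e, c)), pair(a, e))))))  →  pair(pair(pair(a, a), a), pair(a, pair(c, h(pair(pair(e, pair(e, c)), pair(a, e))))))   [R3 at 1.1.2]
4. pair(pair(pair(a, a), a), pair(a, pair(c, h(pair(pair(e, pair(e, c)), pair(a, e))))))  →  pair(pair(pair(a, a), a), pair(a, pair(c, a)))   [R4 at 2.2.2]

pair(pair(pair(a, a), a), pair(a, pair(c, a)))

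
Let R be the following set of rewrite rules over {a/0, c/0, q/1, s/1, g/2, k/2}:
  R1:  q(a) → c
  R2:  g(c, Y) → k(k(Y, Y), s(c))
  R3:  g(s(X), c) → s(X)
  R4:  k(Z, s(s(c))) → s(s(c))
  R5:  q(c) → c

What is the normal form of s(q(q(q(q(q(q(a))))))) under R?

1. s(q(q(q(q(q(q(a)))))))  →  s(q(q(q(q(q(c))))))   [R1 at 1.1.1.1.1.1]
2. s(q(q(q(q(q(c))))))  →  s(q(q(q(q(c)))))   [R5 at 1.1.1.1.1]
3. s(q(q(q(q(c)))))  →  s(q(q(q(c))))   [R5 at 1.1.1.1]
4. s(q(q(q(c))))  →  s(q(q(c)))   [R5 at 1.1.1]
5. s(q(q(c)))  →  s(q(c))   [R5 at 1.1]
6. s(q(c))  →  s(c)   [R5 at 1]

s(c)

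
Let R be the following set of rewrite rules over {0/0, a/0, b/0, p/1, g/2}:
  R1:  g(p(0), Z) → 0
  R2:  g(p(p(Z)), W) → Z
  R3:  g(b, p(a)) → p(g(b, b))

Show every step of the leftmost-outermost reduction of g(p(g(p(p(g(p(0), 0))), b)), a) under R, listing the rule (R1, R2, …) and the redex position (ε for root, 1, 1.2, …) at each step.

1. g(p(g(p(p(g(p(0), 0))), b)), a)  →  g(p(g(p(0), 0)), a)   [R2 at 1.1]
2. g(p(g(p(0), 0)), a)  →  g(p(0), a)   [R1 at 1.1]
3. g(p(0), a)  →  0   [R1 at ε]

0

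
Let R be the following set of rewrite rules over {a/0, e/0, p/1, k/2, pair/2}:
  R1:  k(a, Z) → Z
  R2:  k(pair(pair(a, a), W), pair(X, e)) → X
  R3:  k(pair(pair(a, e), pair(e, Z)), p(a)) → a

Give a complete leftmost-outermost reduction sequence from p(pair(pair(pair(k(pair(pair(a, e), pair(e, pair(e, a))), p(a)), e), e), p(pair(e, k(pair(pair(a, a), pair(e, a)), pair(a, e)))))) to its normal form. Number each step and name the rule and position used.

1. p(pair(pair(pair(k(pair(pair(a, e), pair(e, pair(e, a))), p(a)), e), e), p(pair(e, k(pair(pair(a, a), pair(e, a)), pair(a, e))))))  →  p(pair(pair(pair(a, e), e), p(pair(e, k(pair(pair(a, a), pair(e, a)), pair(a, e))))))   [R3 at 1.1.1.1]
2. p(pair(pair(pair(a, e), e), p(pair(e, k(pair(pair(a, a), pair(e, a)), pair(a, e))))))  →  p(pair(pair(pair(a, e), e), p(pair(e, a))))   [R2 at 1.2.1.2]

p(pair(pair(pair(a, e), e), p(pair(e, a))))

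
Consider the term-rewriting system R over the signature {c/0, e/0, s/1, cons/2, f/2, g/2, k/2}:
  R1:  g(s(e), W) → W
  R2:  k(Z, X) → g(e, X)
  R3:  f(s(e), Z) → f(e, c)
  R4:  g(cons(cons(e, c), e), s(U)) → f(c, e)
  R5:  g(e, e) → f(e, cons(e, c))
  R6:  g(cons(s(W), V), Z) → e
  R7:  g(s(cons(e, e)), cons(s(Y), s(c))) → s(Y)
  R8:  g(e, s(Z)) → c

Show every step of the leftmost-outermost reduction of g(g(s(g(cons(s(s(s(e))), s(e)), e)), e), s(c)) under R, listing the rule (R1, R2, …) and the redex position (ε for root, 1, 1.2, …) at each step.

c

1. g(g(s(g(cons(s(s(s(e))), s(e)), e)), e), s(c))  →  g(g(s(e), e), s(c))   [R6 at 1.1.1]
2. g(g(s(e), e), s(c))  →  g(e, s(c))   [R1 at 1]
3. g(e, s(c))  →  c   [R8 at ε]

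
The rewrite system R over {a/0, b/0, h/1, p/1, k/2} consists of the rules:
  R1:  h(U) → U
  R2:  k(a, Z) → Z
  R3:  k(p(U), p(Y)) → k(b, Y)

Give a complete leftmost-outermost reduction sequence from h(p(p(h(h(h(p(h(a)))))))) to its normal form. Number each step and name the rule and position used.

1. h(p(p(h(h(h(p(h(a))))))))  →  p(p(h(h(h(p(h(a)))))))   [R1 at ε]
2. p(p(h(h(h(p(h(a)))))))  →  p(p(h(h(p(h(a))))))   [R1 at 1.1]
3. p(p(h(h(p(h(a))))))  →  p(p(h(p(h(a)))))   [R1 at 1.1]
4. p(p(h(p(h(a)))))  →  p(p(p(h(a))))   [R1 at 1.1]
5. p(p(p(h(a))))  →  p(p(p(a)))   [R1 at 1.1.1]

p(p(p(a)))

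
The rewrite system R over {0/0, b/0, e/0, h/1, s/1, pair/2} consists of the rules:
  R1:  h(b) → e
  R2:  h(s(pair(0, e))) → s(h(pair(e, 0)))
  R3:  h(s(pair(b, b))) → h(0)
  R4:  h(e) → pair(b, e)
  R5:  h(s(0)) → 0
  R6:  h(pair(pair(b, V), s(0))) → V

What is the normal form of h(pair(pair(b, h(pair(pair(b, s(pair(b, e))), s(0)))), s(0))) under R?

s(pair(b, e))

1. h(pair(pair(b, h(pair(pair(b, s(pair(b, e))), s(0)))), s(0)))  →  h(pair(pair(b, s(pair(b, e))), s(0)))   [R6 at ε]
2. h(pair(pair(b, s(pair(b, e))), s(0)))  →  s(pair(b, e))   [R6 at ε]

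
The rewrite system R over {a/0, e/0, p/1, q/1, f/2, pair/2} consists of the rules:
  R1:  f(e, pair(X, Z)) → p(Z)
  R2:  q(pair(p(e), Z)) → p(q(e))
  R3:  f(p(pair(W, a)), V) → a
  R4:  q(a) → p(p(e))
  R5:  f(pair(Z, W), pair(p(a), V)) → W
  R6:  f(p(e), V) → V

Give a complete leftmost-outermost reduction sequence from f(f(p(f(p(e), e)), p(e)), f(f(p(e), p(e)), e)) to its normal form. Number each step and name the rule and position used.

1. f(f(p(f(p(e), e)), p(e)), f(f(p(e), p(e)), e))  →  f(f(p(e), p(e)), f(f(p(e), p(e)), e))   [R6 at 1.1.1]
2. f(f(p(e), p(e)), f(f(p(e), p(e)), e))  →  f(p(e), f(f(p(e), p(e)), e))   [R6 at 1]
3. f(p(e), f(f(p(e), p(e)), e))  →  f(f(p(e), p(e)), e)   [R6 at ε]
4. f(f(p(e), p(e)), e)  →  f(p(e), e)   [R6 at 1]
5. f(p(e), e)  →  e   [R6 at ε]

e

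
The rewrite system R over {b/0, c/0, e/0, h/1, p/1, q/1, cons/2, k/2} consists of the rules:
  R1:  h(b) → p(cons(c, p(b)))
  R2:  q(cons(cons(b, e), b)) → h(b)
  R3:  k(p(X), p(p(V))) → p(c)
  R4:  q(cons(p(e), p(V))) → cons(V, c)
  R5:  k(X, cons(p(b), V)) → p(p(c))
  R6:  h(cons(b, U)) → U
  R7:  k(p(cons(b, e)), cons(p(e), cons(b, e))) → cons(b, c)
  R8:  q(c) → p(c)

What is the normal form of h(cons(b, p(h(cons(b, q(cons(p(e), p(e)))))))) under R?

1. h(cons(b, p(h(cons(b, q(cons(p(e), p(e))))))))  →  p(h(cons(b, q(cons(p(e), p(e))))))   [R6 at ε]
2. p(h(cons(b, q(cons(p(e), p(e))))))  →  p(q(cons(p(e), p(e))))   [R6 at 1]
3. p(q(cons(p(e), p(e))))  →  p(cons(e, c))   [R4 at 1]

p(cons(e, c))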